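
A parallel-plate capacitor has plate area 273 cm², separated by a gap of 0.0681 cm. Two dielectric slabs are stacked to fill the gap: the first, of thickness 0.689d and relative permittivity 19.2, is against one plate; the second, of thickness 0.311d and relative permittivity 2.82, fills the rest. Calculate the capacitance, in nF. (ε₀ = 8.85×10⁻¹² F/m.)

A = 273 cm² = 2.73×10⁻² m².
Stacked slabs ⇒ two capacitors in series, each with the full plate area.
C₁ = κ₁ε₀A/d₁ = 19.2 × 8.85×10⁻¹² × 2.73×10⁻² / 4.69×10⁻⁴ = 9.89×10⁻⁹ F.
C₂ = κ₂ε₀A/d₂ = 2.82 × 8.85×10⁻¹² × 2.73×10⁻² / 2.12×10⁻⁴ = 3.22×10⁻⁹ F.
C = (1/C₁ + 1/C₂)⁻¹ = 2.43×10⁻⁹ F.

C ≈ 2.43 nF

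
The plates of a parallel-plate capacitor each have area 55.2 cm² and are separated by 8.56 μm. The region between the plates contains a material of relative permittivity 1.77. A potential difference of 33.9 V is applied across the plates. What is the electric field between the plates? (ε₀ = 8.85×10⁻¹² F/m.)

3.96 MV/m

E = V/d = 33.9 / 8.56×10⁻⁶ = 3.96×10⁶ V/m.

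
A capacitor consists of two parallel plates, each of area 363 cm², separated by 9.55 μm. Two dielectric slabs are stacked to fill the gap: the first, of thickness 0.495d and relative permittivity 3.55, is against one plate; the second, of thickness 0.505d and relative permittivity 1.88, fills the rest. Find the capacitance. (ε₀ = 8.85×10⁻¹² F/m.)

C ≈ 82.4 nF

A = 363 cm² = 3.63×10⁻² m².
Stacked slabs ⇒ two capacitors in series, each with the full plate area.
C₁ = κ₁ε₀A/d₁ = 3.55 × 8.85×10⁻¹² × 3.63×10⁻² / 4.73×10⁻⁶ = 2.41×10⁻⁷ F.
C₂ = κ₂ε₀A/d₂ = 1.88 × 8.85×10⁻¹² × 3.63×10⁻² / 4.82×10⁻⁶ = 1.25×10⁻⁷ F.
C = (1/C₁ + 1/C₂)⁻¹ = 8.24×10⁻⁸ F.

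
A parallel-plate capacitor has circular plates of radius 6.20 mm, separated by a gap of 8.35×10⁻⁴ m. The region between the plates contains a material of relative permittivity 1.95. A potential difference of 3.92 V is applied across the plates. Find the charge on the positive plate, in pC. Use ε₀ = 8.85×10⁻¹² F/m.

A = π(6.20 mm)² = 1.21×10⁻⁴ m².
C = κε₀A/d = 1.95 × 8.85×10⁻¹² × 1.21×10⁻⁴ / 8.35×10⁻⁴ = 2.50×10⁻¹² F.
Q = CV = 2.50×10⁻¹² × 3.92 = 9.78×10⁻¹² C.

9.78 pC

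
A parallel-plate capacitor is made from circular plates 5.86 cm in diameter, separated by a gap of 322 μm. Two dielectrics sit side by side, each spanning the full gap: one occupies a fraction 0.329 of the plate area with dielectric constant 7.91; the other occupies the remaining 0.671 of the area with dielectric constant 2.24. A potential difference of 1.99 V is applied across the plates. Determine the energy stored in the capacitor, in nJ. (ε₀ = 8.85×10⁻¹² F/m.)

A = π(5.86/2 cm)² = 2.70×10⁻³ m².
Side-by-side slabs ⇒ two capacitors in parallel, each spanning the full gap.
C₁ = κ₁ε₀A₁/d = 7.91 × 8.85×10⁻¹² × 8.87×10⁻⁴ / 3.22×10⁻⁴ = 1.93×10⁻¹⁰ F.
C₂ = κ₂ε₀A₂/d = 2.24 × 8.85×10⁻¹² × 1.81×10⁻³ / 3.22×10⁻⁴ = 1.11×10⁻¹⁰ F.
C = C₁ + C₂ = 3.04×10⁻¹⁰ F.
U = ½CV² = ½ × 3.04×10⁻¹⁰ × (1.99)² = 6.03×10⁻¹⁰ J.

0.603 nJ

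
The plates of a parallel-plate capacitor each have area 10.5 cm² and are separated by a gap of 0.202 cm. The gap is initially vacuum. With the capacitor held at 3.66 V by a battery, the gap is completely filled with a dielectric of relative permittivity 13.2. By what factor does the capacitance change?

C = κε₀A/d scales with κ, so C₂/C₁ = κ = 13.2.

13.2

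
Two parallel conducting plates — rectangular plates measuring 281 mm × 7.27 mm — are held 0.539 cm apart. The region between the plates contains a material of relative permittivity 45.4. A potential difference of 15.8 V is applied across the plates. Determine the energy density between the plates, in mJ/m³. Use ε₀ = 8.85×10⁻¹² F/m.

u ≈ 1.73 mJ/m³

E = V/d = 15.8 / 5.39×10⁻³ = 2.93×10³ V/m.
u = ½κε₀E² = ½ × 45.4 × 8.85×10⁻¹² × (2.93×10³)² = 1.73×10⁻³ J/m³.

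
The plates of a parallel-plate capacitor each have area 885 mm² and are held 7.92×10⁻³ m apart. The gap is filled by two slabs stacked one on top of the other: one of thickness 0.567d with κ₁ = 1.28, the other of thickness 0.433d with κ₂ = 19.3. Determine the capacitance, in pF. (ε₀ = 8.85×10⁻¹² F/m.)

A = 885 mm² = 8.85×10⁻⁴ m².
Stacked slabs ⇒ two capacitors in series, each with the full plate area.
C₁ = κ₁ε₀A/d₁ = 1.28 × 8.85×10⁻¹² × 8.85×10⁻⁴ / 4.49×10⁻³ = 2.23×10⁻¹² F.
C₂ = κ₂ε₀A/d₂ = 19.3 × 8.85×10⁻¹² × 8.85×10⁻⁴ / 3.43×10⁻³ = 4.41×10⁻¹¹ F.
C = (1/C₁ + 1/C₂)⁻¹ = 2.12×10⁻¹² F.

2.12 pF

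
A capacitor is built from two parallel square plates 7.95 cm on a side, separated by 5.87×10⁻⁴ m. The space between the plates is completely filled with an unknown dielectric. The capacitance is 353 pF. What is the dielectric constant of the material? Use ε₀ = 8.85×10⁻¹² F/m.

A = (7.95 cm)² = 6.32×10⁻³ m².
κ = Cd/(ε₀A) = 3.53×10⁻¹⁰ × 5.87×10⁻⁴ / (8.85×10⁻¹² × 6.32×10⁻³) = 3.70.

κ ≈ 3.70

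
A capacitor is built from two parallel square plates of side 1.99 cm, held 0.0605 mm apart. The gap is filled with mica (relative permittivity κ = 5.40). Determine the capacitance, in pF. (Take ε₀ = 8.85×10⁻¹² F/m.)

A = (1.99 cm)² = 3.96×10⁻⁴ m².
C = κε₀A/d = 5.40 × 8.85×10⁻¹² × 3.96×10⁻⁴ / 6.05×10⁻⁵ = 3.13×10⁻¹⁰ F.

313 pF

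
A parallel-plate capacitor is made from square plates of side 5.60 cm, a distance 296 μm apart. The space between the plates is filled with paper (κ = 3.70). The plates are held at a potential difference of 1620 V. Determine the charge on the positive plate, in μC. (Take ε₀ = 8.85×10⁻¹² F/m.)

Q ≈ 0.562 μC

A = (5.60 cm)² = 3.14×10⁻³ m².
C = κε₀A/d = 3.70 × 8.85×10⁻¹² × 3.14×10⁻³ / 2.96×10⁻⁴ = 3.47×10⁻¹⁰ F.
Q = CV = 3.47×10⁻¹⁰ × 1620 = 5.62×10⁻⁷ C.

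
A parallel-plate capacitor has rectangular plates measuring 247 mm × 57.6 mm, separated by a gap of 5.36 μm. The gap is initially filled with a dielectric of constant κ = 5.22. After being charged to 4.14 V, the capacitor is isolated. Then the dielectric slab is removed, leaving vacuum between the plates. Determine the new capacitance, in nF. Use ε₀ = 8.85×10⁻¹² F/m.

23.5 nF

A = 247 × 57.6 mm² = 1.42×10⁻² m².
Initially C₁ = κε₀A/d = 5.22 × 8.85×10⁻¹² × 1.42×10⁻² / 5.36×10⁻⁶ = 1.23×10⁻⁷ F.
C = κε₀A/d scales with κ, so C₂/C₁ = 1/κ = 1/5.22 = 0.192.
C₂ = 0.192 × 1.23×10⁻⁷ = 2.35×10⁻⁸ F.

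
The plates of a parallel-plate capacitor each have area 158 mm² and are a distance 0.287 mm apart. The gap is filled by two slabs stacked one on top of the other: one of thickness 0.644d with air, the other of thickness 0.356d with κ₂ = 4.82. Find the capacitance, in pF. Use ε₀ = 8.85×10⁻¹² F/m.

A = 158 mm² = 1.58×10⁻⁴ m².
Stacked slabs ⇒ two capacitors in series, each with the full plate area.
C₁ = κ₁ε₀A/d₁ = 1.00 × 8.85×10⁻¹² × 1.58×10⁻⁴ / 1.85×10⁻⁴ = 7.57×10⁻¹² F.
C₂ = κ₂ε₀A/d₂ = 4.82 × 8.85×10⁻¹² × 1.58×10⁻⁴ / 1.02×10⁻⁴ = 6.60×10⁻¹¹ F.
C = (1/C₁ + 1/C₂)⁻¹ = 6.79×10⁻¹² F.

6.79 pF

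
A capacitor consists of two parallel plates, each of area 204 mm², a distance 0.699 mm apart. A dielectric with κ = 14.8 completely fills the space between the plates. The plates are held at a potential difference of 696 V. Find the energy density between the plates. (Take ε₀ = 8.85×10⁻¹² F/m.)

E = V/d = 696 / 6.99×10⁻⁴ = 9.96×10⁵ V/m.
u = ½κε₀E² = ½ × 14.8 × 8.85×10⁻¹² × (9.96×10⁵)² = 64.9 J/m³.

64.9 J/m³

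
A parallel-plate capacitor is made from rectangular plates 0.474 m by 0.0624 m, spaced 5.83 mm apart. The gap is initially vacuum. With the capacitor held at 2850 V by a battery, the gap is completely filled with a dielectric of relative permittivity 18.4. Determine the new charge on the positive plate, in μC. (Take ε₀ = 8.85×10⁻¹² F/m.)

Q ≈ 2.35 μC

A = 0.474 × 0.0624 m² = 2.96×10⁻² m².
Initially C₁ = ε₀A/d = 8.85×10⁻¹² × 2.96×10⁻² / 5.83×10⁻³ = 4.49×10⁻¹¹ F.
Q₁ = 1.28×10⁻⁷ C.
Battery connected ⇒ V is held fixed. C₂ = 18.4 C₁ and Q = CV, so Q₂/Q₁ = C₂/C₁ = 18.4.
Q₂ = 18.4 × 1.28×10⁻⁷ = 2.35×10⁻⁶ C.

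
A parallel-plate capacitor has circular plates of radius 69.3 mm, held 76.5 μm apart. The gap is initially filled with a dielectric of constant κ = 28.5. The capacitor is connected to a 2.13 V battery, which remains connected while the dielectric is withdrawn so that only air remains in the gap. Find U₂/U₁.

U₂/U₁ ≈ 0.0351

Battery connected ⇒ V is held fixed.
C₂ = 0.0351 C₁ and U = ½CV², so U₂/U₁ = C₂/C₁ = 0.0351.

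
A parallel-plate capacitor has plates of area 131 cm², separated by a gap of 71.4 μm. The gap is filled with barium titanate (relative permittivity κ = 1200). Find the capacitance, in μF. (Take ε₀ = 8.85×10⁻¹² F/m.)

C ≈ 1.95 μF

A = 131 cm² = 1.31×10⁻² m².
C = κε₀A/d = 1200 × 8.85×10⁻¹² × 1.31×10⁻² / 7.14×10⁻⁵ = 1.95×10⁻⁶ F.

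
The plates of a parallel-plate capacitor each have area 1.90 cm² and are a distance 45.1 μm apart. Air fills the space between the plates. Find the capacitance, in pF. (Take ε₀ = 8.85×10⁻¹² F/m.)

A = 1.90 cm² = 1.90×10⁻⁴ m².
C = ε₀A/d = 8.85×10⁻¹² × 1.90×10⁻⁴ / 4.51×10⁻⁵ = 3.73×10⁻¹¹ F.

37.3 pF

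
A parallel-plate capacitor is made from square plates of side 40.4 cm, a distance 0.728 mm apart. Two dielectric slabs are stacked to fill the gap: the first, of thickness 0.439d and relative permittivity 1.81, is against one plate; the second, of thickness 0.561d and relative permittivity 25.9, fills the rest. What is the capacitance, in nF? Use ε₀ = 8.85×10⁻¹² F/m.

C ≈ 7.51 nF

A = (40.4 cm)² = 0.163 m².
Stacked slabs ⇒ two capacitors in series, each with the full plate area.
C₁ = κ₁ε₀A/d₁ = 1.81 × 8.85×10⁻¹² × 0.163 / 3.20×10⁻⁴ = 8.18×10⁻⁹ F.
C₂ = κ₂ε₀A/d₂ = 25.9 × 8.85×10⁻¹² × 0.163 / 4.08×10⁻⁴ = 9.16×10⁻⁸ F.
C = (1/C₁ + 1/C₂)⁻¹ = 7.51×10⁻⁹ F.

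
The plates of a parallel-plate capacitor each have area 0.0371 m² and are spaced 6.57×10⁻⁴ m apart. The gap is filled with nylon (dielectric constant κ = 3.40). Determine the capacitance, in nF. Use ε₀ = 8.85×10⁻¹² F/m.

C = κε₀A/d = 3.40 × 8.85×10⁻¹² × 3.71×10⁻² / 6.57×10⁻⁴ = 1.70×10⁻⁹ F.

1.70 nF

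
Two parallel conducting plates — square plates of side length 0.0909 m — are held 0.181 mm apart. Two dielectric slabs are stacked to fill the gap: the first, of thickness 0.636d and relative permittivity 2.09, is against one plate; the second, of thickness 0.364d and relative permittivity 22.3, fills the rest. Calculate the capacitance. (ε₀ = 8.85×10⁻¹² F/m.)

A = (0.0909 m)² = 8.26×10⁻³ m².
Stacked slabs ⇒ two capacitors in series, each with the full plate area.
C₁ = κ₁ε₀A/d₁ = 2.09 × 8.85×10⁻¹² × 8.26×10⁻³ / 1.15×10⁻⁴ = 1.33×10⁻⁹ F.
C₂ = κ₂ε₀A/d₂ = 22.3 × 8.85×10⁻¹² × 8.26×10⁻³ / 6.59×10⁻⁵ = 2.48×10⁻⁸ F.
C = (1/C₁ + 1/C₂)⁻¹ = 1.26×10⁻⁹ F.

1.26 nF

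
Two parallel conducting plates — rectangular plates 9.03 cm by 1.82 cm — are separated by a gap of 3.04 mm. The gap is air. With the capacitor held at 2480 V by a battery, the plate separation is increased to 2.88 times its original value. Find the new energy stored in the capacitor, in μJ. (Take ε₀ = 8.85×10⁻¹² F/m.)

U ≈ 5.11 μJ

A = 9.03 × 1.82 cm² = 1.64×10⁻³ m².
Initially C₁ = ε₀A/d = 8.85×10⁻¹² × 1.64×10⁻³ / 3.04×10⁻³ = 4.78×10⁻¹² F.
U₁ = 1.47×10⁻⁵ J.
Battery connected ⇒ V is held fixed. C₂ = 0.347 C₁ and U = ½CV², so U₂/U₁ = C₂/C₁ = 0.347.
U₂ = 0.347 × 1.47×10⁻⁵ = 5.11×10⁻⁶ J.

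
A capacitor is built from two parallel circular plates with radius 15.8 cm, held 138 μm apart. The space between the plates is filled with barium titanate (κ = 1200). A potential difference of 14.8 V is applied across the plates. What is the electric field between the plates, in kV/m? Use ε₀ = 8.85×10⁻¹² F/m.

E ≈ 107 kV/m

E = V/d = 14.8 / 1.38×10⁻⁴ = 1.07×10⁵ V/m.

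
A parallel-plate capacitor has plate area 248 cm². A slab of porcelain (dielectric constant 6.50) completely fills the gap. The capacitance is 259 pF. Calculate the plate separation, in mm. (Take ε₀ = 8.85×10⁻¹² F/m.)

A = 248 cm² = 2.48×10⁻² m².
d = κε₀A/C = 6.50 × 8.85×10⁻¹² × 2.48×10⁻² / 2.59×10⁻¹⁰ = 5.51×10⁻³ m.

5.51 mm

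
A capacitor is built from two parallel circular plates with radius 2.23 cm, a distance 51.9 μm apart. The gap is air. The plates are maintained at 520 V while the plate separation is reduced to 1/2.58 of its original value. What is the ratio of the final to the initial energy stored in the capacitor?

2.58

Battery connected ⇒ V is held fixed.
C₂ = 2.58 C₁ and U = ½CV², so U₂/U₁ = C₂/C₁ = 2.58.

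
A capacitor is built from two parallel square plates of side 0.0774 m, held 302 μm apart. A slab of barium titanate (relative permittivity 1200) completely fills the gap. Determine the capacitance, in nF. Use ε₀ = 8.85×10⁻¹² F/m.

C ≈ 211 nF

A = (0.0774 m)² = 5.99×10⁻³ m².
C = κε₀A/d = 1200 × 8.85×10⁻¹² × 5.99×10⁻³ / 3.02×10⁻⁴ = 2.11×10⁻⁷ F.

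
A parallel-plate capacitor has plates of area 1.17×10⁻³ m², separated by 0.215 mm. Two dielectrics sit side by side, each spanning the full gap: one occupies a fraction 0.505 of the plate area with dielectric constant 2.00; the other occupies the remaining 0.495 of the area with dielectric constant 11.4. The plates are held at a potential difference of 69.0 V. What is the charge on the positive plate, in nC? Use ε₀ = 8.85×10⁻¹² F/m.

Side-by-side slabs ⇒ two capacitors in parallel, each spanning the full gap.
C₁ = κ₁ε₀A₁/d = 2.00 × 8.85×10⁻¹² × 5.91×10⁻⁴ / 2.15×10⁻⁴ = 4.86×10⁻¹¹ F.
C₂ = κ₂ε₀A₂/d = 11.4 × 8.85×10⁻¹² × 5.79×10⁻⁴ / 2.15×10⁻⁴ = 2.72×10⁻¹⁰ F.
C = C₁ + C₂ = 3.20×10⁻¹⁰ F.
Q = CV = 3.20×10⁻¹⁰ × 69.0 = 2.21×10⁻⁸ C.

Q ≈ 22.1 nC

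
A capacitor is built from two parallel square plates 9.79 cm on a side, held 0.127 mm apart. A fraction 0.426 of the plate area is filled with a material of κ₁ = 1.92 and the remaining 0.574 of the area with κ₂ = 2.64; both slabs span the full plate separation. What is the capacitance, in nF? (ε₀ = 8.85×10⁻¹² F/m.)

A = (9.79 cm)² = 9.58×10⁻³ m².
Side-by-side slabs ⇒ two capacitors in parallel, each spanning the full gap.
C₁ = κ₁ε₀A₁/d = 1.92 × 8.85×10⁻¹² × 4.08×10⁻³ / 1.27×10⁻⁴ = 5.46×10⁻¹⁰ F.
C₂ = κ₂ε₀A₂/d = 2.64 × 8.85×10⁻¹² × 5.50×10⁻³ / 1.27×10⁻⁴ = 1.01×10⁻⁹ F.
C = C₁ + C₂ = 1.56×10⁻⁹ F.

1.56 nF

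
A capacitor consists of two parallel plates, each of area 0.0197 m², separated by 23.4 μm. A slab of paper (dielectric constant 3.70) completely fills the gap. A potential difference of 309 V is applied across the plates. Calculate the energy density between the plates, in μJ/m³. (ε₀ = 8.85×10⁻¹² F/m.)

E = V/d = 309 / 2.34×10⁻⁵ = 1.32×10⁷ V/m.
u = ½κε₀E² = ½ × 3.70 × 8.85×10⁻¹² × (1.32×10⁷)² = 2.85×10³ J/m³.

u ≈ 2.85×10⁹ μJ/m³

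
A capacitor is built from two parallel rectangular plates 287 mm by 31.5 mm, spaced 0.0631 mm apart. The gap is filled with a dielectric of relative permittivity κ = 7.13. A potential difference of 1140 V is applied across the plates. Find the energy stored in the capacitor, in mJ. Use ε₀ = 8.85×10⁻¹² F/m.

A = 287 × 31.5 mm² = 9.04×10⁻³ m².
C = κε₀A/d = 7.13 × 8.85×10⁻¹² × 9.04×10⁻³ / 6.31×10⁻⁵ = 9.04×10⁻⁹ F.
U = ½CV² = ½ × 9.04×10⁻⁹ × (1140)² = 5.87×10⁻³ J.

5.87 mJ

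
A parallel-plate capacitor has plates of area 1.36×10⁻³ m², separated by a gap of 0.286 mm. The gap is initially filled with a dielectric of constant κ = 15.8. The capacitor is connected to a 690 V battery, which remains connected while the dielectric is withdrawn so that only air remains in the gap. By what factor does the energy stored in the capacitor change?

Battery connected ⇒ V is held fixed.
C₂ = 0.0633 C₁ and U = ½CV², so U₂/U₁ = C₂/C₁ = 0.0633.

U₂/U₁ ≈ 0.0633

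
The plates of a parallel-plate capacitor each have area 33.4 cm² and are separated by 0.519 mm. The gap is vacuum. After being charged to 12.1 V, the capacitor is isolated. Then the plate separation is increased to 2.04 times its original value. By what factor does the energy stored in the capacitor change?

U₂/U₁ ≈ 2.04

Isolated ⇒ Q is held fixed.
C₂ = 0.490 C₁ and U = Q²/(2C), so U₂/U₁ = C₁/C₂ = 2.04.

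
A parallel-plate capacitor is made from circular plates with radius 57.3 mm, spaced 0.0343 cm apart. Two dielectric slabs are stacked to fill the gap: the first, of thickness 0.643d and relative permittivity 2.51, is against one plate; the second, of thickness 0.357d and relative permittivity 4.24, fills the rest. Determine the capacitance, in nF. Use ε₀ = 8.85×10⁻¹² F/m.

C ≈ 0.782 nF

A = π(57.3 mm)² = 1.03×10⁻² m².
Stacked slabs ⇒ two capacitors in series, each with the full plate area.
C₁ = κ₁ε₀A/d₁ = 2.51 × 8.85×10⁻¹² × 1.03×10⁻² / 2.21×10⁻⁴ = 1.04×10⁻⁹ F.
C₂ = κ₂ε₀A/d₂ = 4.24 × 8.85×10⁻¹² × 1.03×10⁻² / 1.22×10⁻⁴ = 3.16×10⁻⁹ F.
C = (1/C₁ + 1/C₂)⁻¹ = 7.82×10⁻¹⁰ F.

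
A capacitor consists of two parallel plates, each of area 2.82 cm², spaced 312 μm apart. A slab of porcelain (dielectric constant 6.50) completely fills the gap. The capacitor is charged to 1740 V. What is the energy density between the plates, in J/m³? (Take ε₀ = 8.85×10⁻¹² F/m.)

895 J/m³

E = V/d = 1740 / 3.12×10⁻⁴ = 5.58×10⁶ V/m.
u = ½κε₀E² = ½ × 6.50 × 8.85×10⁻¹² × (5.58×10⁶)² = 8.95×10² J/m³.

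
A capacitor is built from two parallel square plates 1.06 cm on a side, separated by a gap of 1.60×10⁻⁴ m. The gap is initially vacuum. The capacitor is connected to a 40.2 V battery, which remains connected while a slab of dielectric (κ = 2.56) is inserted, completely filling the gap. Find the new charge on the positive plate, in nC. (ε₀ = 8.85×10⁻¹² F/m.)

A = (1.06 cm)² = 1.12×10⁻⁴ m².
Initially C₁ = ε₀A/d = 8.85×10⁻¹² × 1.12×10⁻⁴ / 1.60×10⁻⁴ = 6.21×10⁻¹² F.
Q₁ = 2.50×10⁻¹⁰ C.
Battery connected ⇒ V is held fixed. C₂ = 2.56 C₁ and Q = CV, so Q₂/Q₁ = C₂/C₁ = 2.56.
Q₂ = 2.56 × 2.50×10⁻¹⁰ = 6.40×10⁻¹⁰ C.

Q ≈ 0.640 nC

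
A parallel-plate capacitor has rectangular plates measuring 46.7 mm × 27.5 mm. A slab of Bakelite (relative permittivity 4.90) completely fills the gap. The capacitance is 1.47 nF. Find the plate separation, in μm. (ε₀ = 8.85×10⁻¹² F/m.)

A = 46.7 × 27.5 mm² = 1.28×10⁻³ m².
d = κε₀A/C = 4.90 × 8.85×10⁻¹² × 1.28×10⁻³ / 1.47×10⁻⁹ = 3.79×10⁻⁵ m.

d ≈ 37.9 μm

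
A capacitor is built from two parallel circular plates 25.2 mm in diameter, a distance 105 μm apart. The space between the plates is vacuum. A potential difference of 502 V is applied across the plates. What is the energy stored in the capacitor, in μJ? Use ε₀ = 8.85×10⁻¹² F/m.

A = π(25.2/2 mm)² = 4.99×10⁻⁴ m².
C = ε₀A/d = 8.85×10⁻¹² × 4.99×10⁻⁴ / 1.05×10⁻⁴ = 4.20×10⁻¹¹ F.
U = ½CV² = ½ × 4.20×10⁻¹¹ × (502)² = 5.30×10⁻⁶ J.

5.30 μJ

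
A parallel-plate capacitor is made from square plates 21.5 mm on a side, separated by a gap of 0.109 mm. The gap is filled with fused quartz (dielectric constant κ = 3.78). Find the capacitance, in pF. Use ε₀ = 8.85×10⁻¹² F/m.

A = (21.5 mm)² = 4.62×10⁻⁴ m².
C = κε₀A/d = 3.78 × 8.85×10⁻¹² × 4.62×10⁻⁴ / 1.09×10⁻⁴ = 1.42×10⁻¹⁰ F.

C ≈ 142 pF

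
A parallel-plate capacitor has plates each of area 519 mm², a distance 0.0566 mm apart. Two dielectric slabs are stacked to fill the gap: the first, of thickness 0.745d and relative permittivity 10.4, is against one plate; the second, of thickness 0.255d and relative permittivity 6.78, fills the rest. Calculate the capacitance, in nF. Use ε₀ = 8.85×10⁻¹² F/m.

0.743 nF

A = 519 mm² = 5.19×10⁻⁴ m².
Stacked slabs ⇒ two capacitors in series, each with the full plate area.
C₁ = κ₁ε₀A/d₁ = 10.4 × 8.85×10⁻¹² × 5.19×10⁻⁴ / 4.22×10⁻⁵ = 1.13×10⁻⁹ F.
C₂ = κ₂ε₀A/d₂ = 6.78 × 8.85×10⁻¹² × 5.19×10⁻⁴ / 1.44×10⁻⁵ = 2.16×10⁻⁹ F.
C = (1/C₁ + 1/C₂)⁻¹ = 7.43×10⁻¹⁰ F.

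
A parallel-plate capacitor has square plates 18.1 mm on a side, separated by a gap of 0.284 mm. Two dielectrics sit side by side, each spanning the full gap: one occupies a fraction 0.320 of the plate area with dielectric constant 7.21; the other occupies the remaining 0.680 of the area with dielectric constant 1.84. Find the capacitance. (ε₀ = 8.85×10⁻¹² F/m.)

36.3 pF

A = (18.1 mm)² = 3.28×10⁻⁴ m².
Side-by-side slabs ⇒ two capacitors in parallel, each spanning the full gap.
C₁ = κ₁ε₀A₁/d = 7.21 × 8.85×10⁻¹² × 1.05×10⁻⁴ / 2.84×10⁻⁴ = 2.36×10⁻¹¹ F.
C₂ = κ₂ε₀A₂/d = 1.84 × 8.85×10⁻¹² × 2.23×10⁻⁴ / 2.84×10⁻⁴ = 1.28×10⁻¹¹ F.
C = C₁ + C₂ = 3.63×10⁻¹¹ F.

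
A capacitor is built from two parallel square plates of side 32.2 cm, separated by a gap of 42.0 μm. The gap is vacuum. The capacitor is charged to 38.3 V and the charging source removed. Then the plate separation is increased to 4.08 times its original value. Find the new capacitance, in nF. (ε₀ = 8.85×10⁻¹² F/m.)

A = (32.2 cm)² = 0.104 m².
Initially C₁ = ε₀A/d = 8.85×10⁻¹² × 0.104 / 4.20×10⁻⁵ = 2.18×10⁻⁸ F.
C = ε₀A/d scales as 1/d, so C₂/C₁ = d₁/d₂ = 1/4.08 = 0.245.
C₂ = 0.245 × 2.18×10⁻⁸ = 5.35×10⁻⁹ F.

C ≈ 5.35 nF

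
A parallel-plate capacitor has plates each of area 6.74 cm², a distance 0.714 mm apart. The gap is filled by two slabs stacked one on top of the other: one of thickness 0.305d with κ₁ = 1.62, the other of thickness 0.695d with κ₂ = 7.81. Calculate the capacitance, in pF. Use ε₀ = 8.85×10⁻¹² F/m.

A = 6.74 cm² = 6.74×10⁻⁴ m².
Stacked slabs ⇒ two capacitors in series, each with the full plate area.
C₁ = κ₁ε₀A/d₁ = 1.62 × 8.85×10⁻¹² × 6.74×10⁻⁴ / 2.18×10⁻⁴ = 4.44×10⁻¹¹ F.
C₂ = κ₂ε₀A/d₂ = 7.81 × 8.85×10⁻¹² × 6.74×10⁻⁴ / 4.96×10⁻⁴ = 9.39×10⁻¹¹ F.
C = (1/C₁ + 1/C₂)⁻¹ = 3.01×10⁻¹¹ F.

30.1 pF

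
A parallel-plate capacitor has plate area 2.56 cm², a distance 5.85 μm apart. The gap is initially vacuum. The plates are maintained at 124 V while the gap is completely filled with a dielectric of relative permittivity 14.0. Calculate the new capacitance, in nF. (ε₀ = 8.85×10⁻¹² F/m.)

A = 2.56 cm² = 2.56×10⁻⁴ m².
Initially C₁ = ε₀A/d = 8.85×10⁻¹² × 2.56×10⁻⁴ / 5.85×10⁻⁶ = 3.87×10⁻¹⁰ F.
C = κε₀A/d scales with κ, so C₂/C₁ = κ = 14.0.
C₂ = 14.0 × 3.87×10⁻¹⁰ = 5.42×10⁻⁹ F.

C ≈ 5.42 nF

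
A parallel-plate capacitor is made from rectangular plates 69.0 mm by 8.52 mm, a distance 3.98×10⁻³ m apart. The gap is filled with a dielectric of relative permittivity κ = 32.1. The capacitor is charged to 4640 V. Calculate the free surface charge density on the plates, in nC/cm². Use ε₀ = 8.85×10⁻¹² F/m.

33.1 nC/cm²

A = 69.0 × 8.52 mm² = 5.88×10⁻⁴ m².
C = κε₀A/d = 32.1 × 8.85×10⁻¹² × 5.88×10⁻⁴ / 3.98×10⁻³ = 4.20×10⁻¹¹ F.
σ = Q/A = CV/A = 4.20×10⁻¹¹ × 4640 / 5.88×10⁻⁴ = 3.31×10⁻⁴ C/m².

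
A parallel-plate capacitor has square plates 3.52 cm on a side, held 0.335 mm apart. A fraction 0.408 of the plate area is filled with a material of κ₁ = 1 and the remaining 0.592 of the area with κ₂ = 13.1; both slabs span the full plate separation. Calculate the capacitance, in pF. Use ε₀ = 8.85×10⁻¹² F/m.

A = (3.52 cm)² = 1.24×10⁻³ m².
Side-by-side slabs ⇒ two capacitors in parallel, each spanning the full gap.
C₁ = κ₁ε₀A₁/d = 1.00 × 8.85×10⁻¹² × 5.06×10⁻⁴ / 3.35×10⁻⁴ = 1.34×10⁻¹¹ F.
C₂ = κ₂ε₀A₂/d = 13.1 × 8.85×10⁻¹² × 7.34×10⁻⁴ / 3.35×10⁻⁴ = 2.54×10⁻¹⁰ F.
C = C₁ + C₂ = 2.67×10⁻¹⁰ F.

267 pF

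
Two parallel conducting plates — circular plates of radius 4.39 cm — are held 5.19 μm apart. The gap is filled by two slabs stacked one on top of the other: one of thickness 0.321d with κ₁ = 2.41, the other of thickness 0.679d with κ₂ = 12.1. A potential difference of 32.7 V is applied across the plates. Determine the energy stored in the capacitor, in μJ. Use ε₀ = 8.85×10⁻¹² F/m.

A = π(4.39 cm)² = 6.05×10⁻³ m².
Stacked slabs ⇒ two capacitors in series, each with the full plate area.
C₁ = κ₁ε₀A/d₁ = 2.41 × 8.85×10⁻¹² × 6.05×10⁻³ / 1.67×10⁻⁶ = 7.75×10⁻⁸ F.
C₂ = κ₂ε₀A/d₂ = 12.1 × 8.85×10⁻¹² × 6.05×10⁻³ / 3.52×10⁻⁶ = 1.84×10⁻⁷ F.
C = (1/C₁ + 1/C₂)⁻¹ = 5.45×10⁻⁸ F.
U = ½CV² = ½ × 5.45×10⁻⁸ × (32.7)² = 2.92×10⁻⁵ J.

U ≈ 29.2 μJ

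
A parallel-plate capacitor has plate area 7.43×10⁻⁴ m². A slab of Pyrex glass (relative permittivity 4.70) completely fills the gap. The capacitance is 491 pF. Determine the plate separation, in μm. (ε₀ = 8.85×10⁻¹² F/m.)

62.9 μm

d = κε₀A/C = 4.70 × 8.85×10⁻¹² × 7.43×10⁻⁴ / 4.91×10⁻¹⁰ = 6.29×10⁻⁵ m.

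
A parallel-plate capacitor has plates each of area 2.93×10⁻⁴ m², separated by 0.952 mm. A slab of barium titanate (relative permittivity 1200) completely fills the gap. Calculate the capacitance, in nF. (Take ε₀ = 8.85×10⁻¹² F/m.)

3.27 nF

C = κε₀A/d = 1200 × 8.85×10⁻¹² × 2.93×10⁻⁴ / 9.52×10⁻⁴ = 3.27×10⁻⁹ F.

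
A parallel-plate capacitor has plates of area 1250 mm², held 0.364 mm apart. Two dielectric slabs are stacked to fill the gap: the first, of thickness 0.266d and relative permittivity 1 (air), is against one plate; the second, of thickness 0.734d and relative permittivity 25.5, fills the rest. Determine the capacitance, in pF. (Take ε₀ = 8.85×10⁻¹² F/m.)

103 pF

A = 1250 mm² = 1.25×10⁻³ m².
Stacked slabs ⇒ two capacitors in series, each with the full plate area.
C₁ = κ₁ε₀A/d₁ = 1.00 × 8.85×10⁻¹² × 1.25×10⁻³ / 9.68×10⁻⁵ = 1.14×10⁻¹⁰ F.
C₂ = κ₂ε₀A/d₂ = 25.5 × 8.85×10⁻¹² × 1.25×10⁻³ / 2.67×10⁻⁴ = 1.06×10⁻⁹ F.
C = (1/C₁ + 1/C₂)⁻¹ = 1.03×10⁻¹⁰ F.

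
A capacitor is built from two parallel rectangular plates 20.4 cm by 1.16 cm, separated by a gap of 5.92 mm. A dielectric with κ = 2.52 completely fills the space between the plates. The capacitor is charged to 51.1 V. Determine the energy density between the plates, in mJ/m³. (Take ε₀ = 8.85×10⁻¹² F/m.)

E = V/d = 51.1 / 5.92×10⁻³ = 8.63×10³ V/m.
u = ½κε₀E² = ½ × 2.52 × 8.85×10⁻¹² × (8.63×10³)² = 8.31×10⁻⁴ J/m³.

0.831 mJ/m³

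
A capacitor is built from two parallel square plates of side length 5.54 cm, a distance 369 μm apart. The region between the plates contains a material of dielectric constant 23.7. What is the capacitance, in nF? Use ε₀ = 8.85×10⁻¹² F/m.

A = (5.54 cm)² = 3.07×10⁻³ m².
C = κε₀A/d = 23.7 × 8.85×10⁻¹² × 3.07×10⁻³ / 3.69×10⁻⁴ = 1.74×10⁻⁹ F.

1.74 nF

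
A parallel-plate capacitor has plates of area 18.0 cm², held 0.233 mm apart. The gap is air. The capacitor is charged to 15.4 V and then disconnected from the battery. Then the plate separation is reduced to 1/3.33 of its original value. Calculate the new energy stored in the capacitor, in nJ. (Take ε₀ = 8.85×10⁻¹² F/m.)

U ≈ 2.43 nJ

A = 18.0 cm² = 1.80×10⁻³ m².
Initially C₁ = ε₀A/d = 8.85×10⁻¹² × 1.80×10⁻³ / 2.33×10⁻⁴ = 6.84×10⁻¹¹ F.
U₁ = 8.11×10⁻⁹ J.
Isolated ⇒ Q is held fixed. C₂ = 3.33 C₁ and U = Q²/(2C), so U₂/U₁ = C₁/C₂ = 0.300.
U₂ = 0.300 × 8.11×10⁻⁹ = 2.43×10⁻⁹ J.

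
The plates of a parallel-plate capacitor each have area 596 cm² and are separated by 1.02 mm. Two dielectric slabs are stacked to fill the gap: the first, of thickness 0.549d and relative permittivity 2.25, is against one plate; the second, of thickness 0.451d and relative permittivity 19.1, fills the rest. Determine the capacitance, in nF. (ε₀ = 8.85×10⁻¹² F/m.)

1.93 nF

A = 596 cm² = 5.96×10⁻² m².
Stacked slabs ⇒ two capacitors in series, each with the full plate area.
C₁ = κ₁ε₀A/d₁ = 2.25 × 8.85×10⁻¹² × 5.96×10⁻² / 5.60×10⁻⁴ = 2.12×10⁻⁹ F.
C₂ = κ₂ε₀A/d₂ = 19.1 × 8.85×10⁻¹² × 5.96×10⁻² / 4.60×10⁻⁴ = 2.19×10⁻⁸ F.
C = (1/C₁ + 1/C₂)⁻¹ = 1.93×10⁻⁹ F.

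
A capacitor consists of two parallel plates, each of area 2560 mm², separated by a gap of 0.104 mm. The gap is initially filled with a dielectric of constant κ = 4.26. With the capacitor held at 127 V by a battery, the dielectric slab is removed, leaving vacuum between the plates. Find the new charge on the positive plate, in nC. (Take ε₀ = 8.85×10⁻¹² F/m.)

A = 2560 mm² = 2.56×10⁻³ m².
Initially C₁ = κε₀A/d = 4.26 × 8.85×10⁻¹² × 2.56×10⁻³ / 1.04×10⁻⁴ = 9.28×10⁻¹⁰ F.
Q₁ = 1.18×10⁻⁷ C.
Battery connected ⇒ V is held fixed. C₂ = 0.235 C₁ and Q = CV, so Q₂/Q₁ = C₂/C₁ = 0.235.
Q₂ = 0.235 × 1.18×10⁻⁷ = 2.77×10⁻⁸ C.

Q ≈ 27.7 nC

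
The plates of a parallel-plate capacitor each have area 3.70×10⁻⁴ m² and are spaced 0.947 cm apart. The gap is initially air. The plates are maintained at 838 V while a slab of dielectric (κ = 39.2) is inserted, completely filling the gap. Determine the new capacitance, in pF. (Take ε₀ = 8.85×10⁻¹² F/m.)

Initially C₁ = ε₀A/d = 8.85×10⁻¹² × 3.70×10⁻⁴ / 9.47×10⁻³ = 3.46×10⁻¹³ F.
C = κε₀A/d scales with κ, so C₂/C₁ = κ = 39.2.
C₂ = 39.2 × 3.46×10⁻¹³ = 1.36×10⁻¹¹ F.

C ≈ 13.6 pF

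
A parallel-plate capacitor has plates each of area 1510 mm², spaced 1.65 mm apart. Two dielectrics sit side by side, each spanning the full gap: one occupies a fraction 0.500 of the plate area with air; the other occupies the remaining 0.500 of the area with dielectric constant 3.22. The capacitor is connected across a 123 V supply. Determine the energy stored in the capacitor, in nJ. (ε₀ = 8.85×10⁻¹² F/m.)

129 nJ

A = 1510 mm² = 1.51×10⁻³ m².
Side-by-side slabs ⇒ two capacitors in parallel, each spanning the full gap.
C₁ = κ₁ε₀A₁/d = 1.00 × 8.85×10⁻¹² × 7.55×10⁻⁴ / 1.65×10⁻³ = 4.05×10⁻¹² F.
C₂ = κ₂ε₀A₂/d = 3.22 × 8.85×10⁻¹² × 7.55×10⁻⁴ / 1.65×10⁻³ = 1.30×10⁻¹¹ F.
C = C₁ + C₂ = 1.71×10⁻¹¹ F.
U = ½CV² = ½ × 1.71×10⁻¹¹ × (123)² = 1.29×10⁻⁷ J.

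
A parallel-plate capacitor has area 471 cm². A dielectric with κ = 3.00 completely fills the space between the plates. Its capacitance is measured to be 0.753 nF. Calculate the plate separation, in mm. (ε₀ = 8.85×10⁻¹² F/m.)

1.66 mm

A = 471 cm² = 4.71×10⁻² m².
d = κε₀A/C = 3.00 × 8.85×10⁻¹² × 4.71×10⁻² / 7.53×10⁻¹⁰ = 1.66×10⁻³ m.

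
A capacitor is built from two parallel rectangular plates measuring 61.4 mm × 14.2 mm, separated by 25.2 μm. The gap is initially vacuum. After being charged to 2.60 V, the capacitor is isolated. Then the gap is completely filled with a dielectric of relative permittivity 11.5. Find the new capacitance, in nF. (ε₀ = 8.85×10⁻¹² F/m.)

A = 61.4 × 14.2 mm² = 8.72×10⁻⁴ m².
Initially C₁ = ε₀A/d = 8.85×10⁻¹² × 8.72×10⁻⁴ / 2.52×10⁻⁵ = 3.06×10⁻¹⁰ F.
C = κε₀A/d scales with κ, so C₂/C₁ = κ = 11.5.
C₂ = 11.5 × 3.06×10⁻¹⁰ = 3.52×10⁻⁹ F.

3.52 nF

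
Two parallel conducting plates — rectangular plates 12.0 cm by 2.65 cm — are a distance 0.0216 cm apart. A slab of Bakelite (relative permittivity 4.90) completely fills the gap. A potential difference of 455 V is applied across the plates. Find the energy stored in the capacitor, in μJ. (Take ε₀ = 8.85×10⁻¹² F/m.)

U ≈ 66.1 μJ

A = 12.0 × 2.65 cm² = 3.18×10⁻³ m².
C = κε₀A/d = 4.90 × 8.85×10⁻¹² × 3.18×10⁻³ / 2.16×10⁻⁴ = 6.38×10⁻¹⁰ F.
U = ½CV² = ½ × 6.38×10⁻¹⁰ × (455)² = 6.61×10⁻⁵ J.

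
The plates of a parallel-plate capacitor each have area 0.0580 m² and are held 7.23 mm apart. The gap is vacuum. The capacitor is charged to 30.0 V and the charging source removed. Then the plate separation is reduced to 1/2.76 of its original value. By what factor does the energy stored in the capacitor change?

Isolated ⇒ Q is held fixed.
C₂ = 2.76 C₁ and U = Q²/(2C), so U₂/U₁ = C₁/C₂ = 0.362.

U₂/U₁ ≈ 0.362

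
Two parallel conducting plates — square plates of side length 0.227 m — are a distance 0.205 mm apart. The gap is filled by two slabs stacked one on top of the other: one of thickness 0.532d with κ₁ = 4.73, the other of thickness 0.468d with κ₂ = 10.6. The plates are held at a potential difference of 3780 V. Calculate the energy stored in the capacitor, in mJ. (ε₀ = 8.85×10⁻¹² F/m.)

A = (0.227 m)² = 5.15×10⁻² m².
Stacked slabs ⇒ two capacitors in series, each with the full plate area.
C₁ = κ₁ε₀A/d₁ = 4.73 × 8.85×10⁻¹² × 5.15×10⁻² / 1.09×10⁻⁴ = 1.98×10⁻⁸ F.
C₂ = κ₂ε₀A/d₂ = 10.6 × 8.85×10⁻¹² × 5.15×10⁻² / 9.59×10⁻⁵ = 5.04×10⁻⁸ F.
C = (1/C₁ + 1/C₂)⁻¹ = 1.42×10⁻⁸ F.
U = ½CV² = ½ × 1.42×10⁻⁸ × (3780)² = 0.101 J.

101 mJ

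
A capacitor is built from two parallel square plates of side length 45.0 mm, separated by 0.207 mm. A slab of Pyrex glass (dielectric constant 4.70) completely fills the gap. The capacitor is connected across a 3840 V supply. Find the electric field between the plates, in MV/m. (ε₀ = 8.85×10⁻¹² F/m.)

18.6 MV/m

E = V/d = 3840 / 2.07×10⁻⁴ = 1.86×10⁷ V/m.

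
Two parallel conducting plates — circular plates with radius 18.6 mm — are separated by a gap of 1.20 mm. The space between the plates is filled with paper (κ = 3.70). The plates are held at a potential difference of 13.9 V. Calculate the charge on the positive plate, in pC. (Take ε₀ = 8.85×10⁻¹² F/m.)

412 pC

A = π(18.6 mm)² = 1.09×10⁻³ m².
C = κε₀A/d = 3.70 × 8.85×10⁻¹² × 1.09×10⁻³ / 1.20×10⁻³ = 2.97×10⁻¹¹ F.
Q = CV = 2.97×10⁻¹¹ × 13.9 = 4.12×10⁻¹⁰ C.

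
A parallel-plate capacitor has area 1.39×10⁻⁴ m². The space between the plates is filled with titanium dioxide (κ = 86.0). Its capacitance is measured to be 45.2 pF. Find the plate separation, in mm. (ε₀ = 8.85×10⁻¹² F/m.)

2.34 mm

d = κε₀A/C = 86.0 × 8.85×10⁻¹² × 1.39×10⁻⁴ / 4.52×10⁻¹¹ = 2.34×10⁻³ m.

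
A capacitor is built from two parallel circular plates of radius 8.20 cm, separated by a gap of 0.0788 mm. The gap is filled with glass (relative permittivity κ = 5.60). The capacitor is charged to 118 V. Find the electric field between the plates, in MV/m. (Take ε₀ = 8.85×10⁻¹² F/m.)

E ≈ 1.50 MV/m

E = V/d = 118 / 7.88×10⁻⁵ = 1.50×10⁶ V/m.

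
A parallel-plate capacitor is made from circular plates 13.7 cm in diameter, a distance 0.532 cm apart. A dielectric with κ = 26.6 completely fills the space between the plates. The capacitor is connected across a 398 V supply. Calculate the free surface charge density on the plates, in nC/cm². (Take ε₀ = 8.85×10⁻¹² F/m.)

A = π(13.7/2 cm)² = 1.47×10⁻² m².
C = κε₀A/d = 26.6 × 8.85×10⁻¹² × 1.47×10⁻² / 5.32×10⁻³ = 6.52×10⁻¹⁰ F.
σ = Q/A = CV/A = 6.52×10⁻¹⁰ × 398 / 1.47×10⁻² = 1.76×10⁻⁵ C/m².

1.76 nC/cm²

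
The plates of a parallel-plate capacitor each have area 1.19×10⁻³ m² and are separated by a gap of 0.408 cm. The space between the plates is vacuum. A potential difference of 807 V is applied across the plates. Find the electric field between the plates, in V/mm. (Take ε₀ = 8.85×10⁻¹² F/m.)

E ≈ 198 V/mm

E = V/d = 807 / 4.08×10⁻³ = 1.98×10⁵ V/m.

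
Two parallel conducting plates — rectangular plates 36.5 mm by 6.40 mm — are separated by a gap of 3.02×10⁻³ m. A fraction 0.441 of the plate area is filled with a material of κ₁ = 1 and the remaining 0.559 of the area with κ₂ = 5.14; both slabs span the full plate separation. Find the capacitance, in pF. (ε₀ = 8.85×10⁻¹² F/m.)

2.27 pF

A = 36.5 × 6.40 mm² = 2.34×10⁻⁴ m².
Side-by-side slabs ⇒ two capacitors in parallel, each spanning the full gap.
C₁ = κ₁ε₀A₁/d = 1.00 × 8.85×10⁻¹² × 1.03×10⁻⁴ / 3.02×10⁻³ = 3.02×10⁻¹³ F.
C₂ = κ₂ε₀A₂/d = 5.14 × 8.85×10⁻¹² × 1.31×10⁻⁴ / 3.02×10⁻³ = 1.97×10⁻¹² F.
C = C₁ + C₂ = 2.27×10⁻¹² F.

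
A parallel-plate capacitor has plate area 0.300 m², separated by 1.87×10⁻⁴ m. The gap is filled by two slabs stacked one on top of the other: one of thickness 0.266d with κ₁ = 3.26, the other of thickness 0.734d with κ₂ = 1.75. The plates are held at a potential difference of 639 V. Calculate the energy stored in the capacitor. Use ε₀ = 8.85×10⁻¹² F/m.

5.79 mJ

Stacked slabs ⇒ two capacitors in series, each with the full plate area.
C₁ = κ₁ε₀A/d₁ = 3.26 × 8.85×10⁻¹² × 0.300 / 4.97×10⁻⁵ = 1.74×10⁻⁷ F.
C₂ = κ₂ε₀A/d₂ = 1.75 × 8.85×10⁻¹² × 0.300 / 1.37×10⁻⁴ = 3.39×10⁻⁸ F.
C = (1/C₁ + 1/C₂)⁻¹ = 2.83×10⁻⁸ F.
U = ½CV² = ½ × 2.83×10⁻⁸ × (639)² = 5.79×10⁻³ J.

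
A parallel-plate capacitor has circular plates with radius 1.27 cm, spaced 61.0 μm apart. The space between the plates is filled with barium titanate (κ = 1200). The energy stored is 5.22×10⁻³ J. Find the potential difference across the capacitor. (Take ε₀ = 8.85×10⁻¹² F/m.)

A = π(1.27 cm)² = 5.07×10⁻⁴ m².
C = κε₀A/d = 1200 × 8.85×10⁻¹² × 5.07×10⁻⁴ / 6.10×10⁻⁵ = 8.82×10⁻⁸ F.
V = √(2U/C) = √(2 × 5.22×10⁻³ / 8.82×10⁻⁸) = 3.44×10² V.

V ≈ 344 V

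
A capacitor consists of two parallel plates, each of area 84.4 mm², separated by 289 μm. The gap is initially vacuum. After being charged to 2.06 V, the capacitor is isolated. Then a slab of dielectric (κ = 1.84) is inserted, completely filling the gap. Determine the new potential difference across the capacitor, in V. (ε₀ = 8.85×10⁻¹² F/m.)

V ≈ 1.12 V

A = 84.4 mm² = 8.44×10⁻⁵ m².
Initially C₁ = ε₀A/d = 8.85×10⁻¹² × 8.44×10⁻⁵ / 2.89×10⁻⁴ = 2.58×10⁻¹² F.
V₁ = 2.06 V.
Isolated ⇒ Q is held fixed. C₂ = 1.84 C₁ and V = Q/C, so V₂/V₁ = C₁/C₂ = 0.543.
V₂ = 0.543 × 2.06 = 1.12 V.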